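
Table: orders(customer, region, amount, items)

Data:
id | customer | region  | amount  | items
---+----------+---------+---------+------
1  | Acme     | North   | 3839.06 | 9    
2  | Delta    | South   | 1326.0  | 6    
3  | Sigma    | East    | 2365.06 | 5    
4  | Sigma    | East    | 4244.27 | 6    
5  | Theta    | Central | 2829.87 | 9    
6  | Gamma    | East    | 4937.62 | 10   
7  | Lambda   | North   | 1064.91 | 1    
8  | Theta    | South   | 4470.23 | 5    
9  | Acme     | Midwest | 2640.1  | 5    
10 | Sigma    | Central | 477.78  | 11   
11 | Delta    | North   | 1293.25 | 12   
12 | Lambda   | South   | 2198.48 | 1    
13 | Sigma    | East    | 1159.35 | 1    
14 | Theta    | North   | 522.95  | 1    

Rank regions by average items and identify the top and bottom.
SELECT region, AVG(items)
FROM orders
GROUP BY region
ORDER BY AVG(items)

All groups:
  South: 4.00
  Midwest: 5.00
  East: 5.50
  North: 5.75
  Central: 10.00

Highest: Central (10.00)
Lowest: South (4.00)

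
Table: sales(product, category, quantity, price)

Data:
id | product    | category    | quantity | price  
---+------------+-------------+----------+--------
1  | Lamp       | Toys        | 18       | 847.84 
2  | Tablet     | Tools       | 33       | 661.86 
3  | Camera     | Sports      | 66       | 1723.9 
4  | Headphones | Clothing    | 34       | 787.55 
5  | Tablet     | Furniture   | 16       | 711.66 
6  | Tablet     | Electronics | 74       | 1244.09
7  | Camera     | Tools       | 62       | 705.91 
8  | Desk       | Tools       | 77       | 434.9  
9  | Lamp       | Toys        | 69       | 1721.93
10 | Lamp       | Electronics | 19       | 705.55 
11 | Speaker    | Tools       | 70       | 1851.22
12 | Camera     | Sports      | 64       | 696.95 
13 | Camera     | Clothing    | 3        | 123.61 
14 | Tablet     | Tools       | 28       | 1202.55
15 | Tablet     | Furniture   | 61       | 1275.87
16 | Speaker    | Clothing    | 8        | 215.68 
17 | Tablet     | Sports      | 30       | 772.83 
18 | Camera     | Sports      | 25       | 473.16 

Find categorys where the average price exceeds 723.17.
SELECT category, AVG(price)
FROM sales
GROUP BY category
HAVING AVG(price) > 723.17

Result:
  Electronics: avg=974.82
  Furniture: avg=993.77
  Sports: avg=916.71
  Tools: avg=971.29
  Toys: avg=1284.89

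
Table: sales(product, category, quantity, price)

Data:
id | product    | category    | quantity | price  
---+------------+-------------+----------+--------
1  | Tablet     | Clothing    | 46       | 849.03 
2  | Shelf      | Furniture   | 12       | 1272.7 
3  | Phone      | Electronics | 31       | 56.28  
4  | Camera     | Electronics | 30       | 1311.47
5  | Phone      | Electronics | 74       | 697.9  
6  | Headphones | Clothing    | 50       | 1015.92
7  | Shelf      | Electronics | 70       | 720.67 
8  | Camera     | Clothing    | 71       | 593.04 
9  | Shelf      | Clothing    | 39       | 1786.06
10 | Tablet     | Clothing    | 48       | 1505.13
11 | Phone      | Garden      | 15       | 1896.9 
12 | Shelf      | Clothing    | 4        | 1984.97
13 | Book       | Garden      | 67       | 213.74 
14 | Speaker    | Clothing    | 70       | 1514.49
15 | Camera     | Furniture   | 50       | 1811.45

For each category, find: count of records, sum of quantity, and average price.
SELECT category,
       COUNT(*) as cnt,
       SUM(quantity) as total_quantity,
       AVG(price) as avg_price
FROM sales
GROUP BY category

Result:
  Clothing: 7 records, 328 total quantity, 1321.23 avg price
  Electronics: 4 records, 205 total quantity, 696.58 avg price
  Furniture: 2 records, 62 total quantity, 1542.08 avg price
  Garden: 2 records, 82 total quantity, 1055.32 avg price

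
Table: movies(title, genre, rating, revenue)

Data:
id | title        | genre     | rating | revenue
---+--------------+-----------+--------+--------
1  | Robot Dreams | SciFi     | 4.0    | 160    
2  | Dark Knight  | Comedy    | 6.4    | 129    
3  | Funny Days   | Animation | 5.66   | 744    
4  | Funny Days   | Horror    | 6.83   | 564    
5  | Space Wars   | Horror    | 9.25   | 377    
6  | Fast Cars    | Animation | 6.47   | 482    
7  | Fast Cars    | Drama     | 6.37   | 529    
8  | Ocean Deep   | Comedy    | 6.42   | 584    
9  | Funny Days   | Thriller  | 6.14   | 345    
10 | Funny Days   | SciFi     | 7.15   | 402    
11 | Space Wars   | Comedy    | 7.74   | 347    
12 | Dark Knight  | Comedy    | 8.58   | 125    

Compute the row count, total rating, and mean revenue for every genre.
SELECT genre,
       COUNT(*) as cnt,
       SUM(rating) as total_rating,
       AVG(revenue) as avg_revenue
FROM movies
GROUP BY genre

Result:
  Animation: 2 records, 12.13 total rating, 613.00 avg revenue
  Comedy: 4 records, 29.14 total rating, 296.25 avg revenue
  Drama: 1 records, 6.37 total rating, 529.00 avg revenue
  Horror: 2 records, 16.08 total rating, 470.50 avg revenue
  SciFi: 2 records, 11.15 total rating, 281.00 avg revenue
  Thriller: 1 records, 6.14 total rating, 345.00 avg revenue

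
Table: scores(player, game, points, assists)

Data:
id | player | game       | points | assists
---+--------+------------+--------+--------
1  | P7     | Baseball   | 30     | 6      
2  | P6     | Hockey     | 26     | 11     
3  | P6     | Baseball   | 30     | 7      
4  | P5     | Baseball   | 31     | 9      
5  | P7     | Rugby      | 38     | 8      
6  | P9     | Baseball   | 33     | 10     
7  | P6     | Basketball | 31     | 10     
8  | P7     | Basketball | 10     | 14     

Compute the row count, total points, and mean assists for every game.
SELECT game,
       COUNT(*) as cnt,
       SUM(points) as total_points,
       AVG(assists) as avg_assists
FROM scores
GROUP BY game

Result:
  Baseball: 4 records, 124 total points, 8.00 avg assists
  Basketball: 2 records, 41 total points, 12.00 avg assists
  Hockey: 1 records, 26 total points, 11.00 avg assists
  Rugby: 1 records, 38 total points, 8.00 avg assists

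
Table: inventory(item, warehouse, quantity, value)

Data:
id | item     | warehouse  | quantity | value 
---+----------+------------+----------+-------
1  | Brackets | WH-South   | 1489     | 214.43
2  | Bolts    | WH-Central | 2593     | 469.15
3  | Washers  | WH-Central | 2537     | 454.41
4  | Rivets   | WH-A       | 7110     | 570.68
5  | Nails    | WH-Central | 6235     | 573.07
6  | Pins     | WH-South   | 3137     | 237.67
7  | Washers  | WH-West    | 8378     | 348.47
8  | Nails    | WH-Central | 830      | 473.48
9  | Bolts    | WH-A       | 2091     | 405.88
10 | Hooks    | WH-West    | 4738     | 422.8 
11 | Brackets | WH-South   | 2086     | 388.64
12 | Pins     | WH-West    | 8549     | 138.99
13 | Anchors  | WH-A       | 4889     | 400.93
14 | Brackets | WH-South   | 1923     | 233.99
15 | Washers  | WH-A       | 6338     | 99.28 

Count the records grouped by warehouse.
SELECT warehouse, COUNT(*) as count
FROM inventory
GROUP BY warehouse

Result:
  WH-A: 4
  WH-Central: 4
  WH-South: 4
  WH-West: 3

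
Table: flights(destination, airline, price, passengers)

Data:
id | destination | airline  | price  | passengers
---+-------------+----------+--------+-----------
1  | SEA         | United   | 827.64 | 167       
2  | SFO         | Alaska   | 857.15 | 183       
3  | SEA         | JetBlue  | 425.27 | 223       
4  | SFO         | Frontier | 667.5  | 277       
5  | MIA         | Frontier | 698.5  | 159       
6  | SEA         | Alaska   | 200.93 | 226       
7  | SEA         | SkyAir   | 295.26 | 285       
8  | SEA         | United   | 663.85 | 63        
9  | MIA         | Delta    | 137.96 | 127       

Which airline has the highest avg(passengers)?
SELECT airline, AVG(passengers) as val
FROM flights
GROUP BY airline
ORDER BY val DESC
LIMIT 1

Result: SkyAir with avg(passengers) = 285.00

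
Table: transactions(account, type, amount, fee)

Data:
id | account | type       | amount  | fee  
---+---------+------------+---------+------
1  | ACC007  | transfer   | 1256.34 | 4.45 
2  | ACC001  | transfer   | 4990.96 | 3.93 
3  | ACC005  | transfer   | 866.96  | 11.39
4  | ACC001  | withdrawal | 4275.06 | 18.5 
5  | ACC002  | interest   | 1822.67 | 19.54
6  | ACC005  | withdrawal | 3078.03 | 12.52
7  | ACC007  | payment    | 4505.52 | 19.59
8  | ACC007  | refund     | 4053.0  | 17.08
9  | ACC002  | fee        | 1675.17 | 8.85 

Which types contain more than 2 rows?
SELECT type, COUNT(*) as cnt
FROM transactions
GROUP BY type
HAVING COUNT(*) > 2

Result:
  transfer: 3

Note: HAVING filters groups after aggregation, WHERE filters rows before.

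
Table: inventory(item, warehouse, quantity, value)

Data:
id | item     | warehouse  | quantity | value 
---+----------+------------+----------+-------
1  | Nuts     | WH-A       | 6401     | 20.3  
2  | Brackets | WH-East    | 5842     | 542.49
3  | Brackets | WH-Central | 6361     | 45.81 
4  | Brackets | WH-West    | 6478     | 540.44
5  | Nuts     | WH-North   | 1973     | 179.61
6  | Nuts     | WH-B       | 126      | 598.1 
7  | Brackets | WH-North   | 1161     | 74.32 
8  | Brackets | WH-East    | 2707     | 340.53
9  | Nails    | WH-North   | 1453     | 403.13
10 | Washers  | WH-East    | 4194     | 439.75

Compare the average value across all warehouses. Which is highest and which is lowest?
SELECT warehouse, AVG(value)
FROM inventory
GROUP BY warehouse
ORDER BY AVG(value)

All groups:
  WH-A: 20.30
  WH-Central: 45.81
  WH-North: 219.02
  WH-East: 440.92
  WH-West: 540.44
  WH-B: 598.10

Highest: WH-B (598.10)
Lowest: WH-A (20.30)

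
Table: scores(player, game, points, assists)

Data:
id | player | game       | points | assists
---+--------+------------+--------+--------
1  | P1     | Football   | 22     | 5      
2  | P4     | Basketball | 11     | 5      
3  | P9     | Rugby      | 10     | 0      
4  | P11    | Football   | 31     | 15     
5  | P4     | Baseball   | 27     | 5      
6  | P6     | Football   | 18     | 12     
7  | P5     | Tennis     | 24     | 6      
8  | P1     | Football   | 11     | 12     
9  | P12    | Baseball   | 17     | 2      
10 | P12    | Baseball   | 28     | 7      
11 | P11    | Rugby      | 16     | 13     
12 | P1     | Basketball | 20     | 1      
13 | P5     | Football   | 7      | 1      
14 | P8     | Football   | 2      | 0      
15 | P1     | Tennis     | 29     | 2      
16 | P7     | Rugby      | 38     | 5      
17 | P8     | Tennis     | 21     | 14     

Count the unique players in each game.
SELECT game, COUNT(DISTINCT player)
FROM scores
GROUP BY game

Result:
  Baseball: 2 distinct
  Basketball: 2 distinct
  Football: 5 distinct
  Rugby: 3 distinct
  Tennis: 3 distinct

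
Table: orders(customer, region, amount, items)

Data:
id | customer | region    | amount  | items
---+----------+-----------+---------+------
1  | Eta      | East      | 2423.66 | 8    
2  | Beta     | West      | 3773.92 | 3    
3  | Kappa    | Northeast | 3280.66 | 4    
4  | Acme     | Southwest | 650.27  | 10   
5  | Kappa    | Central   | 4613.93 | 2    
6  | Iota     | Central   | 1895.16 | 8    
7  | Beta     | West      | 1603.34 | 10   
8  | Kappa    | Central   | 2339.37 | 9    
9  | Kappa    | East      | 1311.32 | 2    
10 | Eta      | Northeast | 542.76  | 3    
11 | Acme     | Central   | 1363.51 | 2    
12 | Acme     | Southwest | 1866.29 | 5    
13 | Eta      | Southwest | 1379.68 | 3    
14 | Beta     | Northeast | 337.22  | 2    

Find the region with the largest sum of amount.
SELECT region, SUM(amount) as val
FROM orders
GROUP BY region
ORDER BY val DESC
LIMIT 1

Result: Central with sum(amount) = 10211.97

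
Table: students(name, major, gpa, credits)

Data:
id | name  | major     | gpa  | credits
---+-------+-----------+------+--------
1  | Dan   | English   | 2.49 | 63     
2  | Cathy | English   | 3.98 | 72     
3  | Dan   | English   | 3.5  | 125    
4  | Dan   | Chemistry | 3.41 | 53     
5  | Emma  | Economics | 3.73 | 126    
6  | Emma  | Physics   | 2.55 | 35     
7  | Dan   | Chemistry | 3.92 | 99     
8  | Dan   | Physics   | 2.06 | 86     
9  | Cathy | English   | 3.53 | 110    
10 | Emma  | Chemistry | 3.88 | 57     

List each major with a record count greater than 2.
SELECT major, COUNT(*) as cnt
FROM students
GROUP BY major
HAVING COUNT(*) > 2

Result:
  Chemistry: 3
  English: 4

Note: HAVING filters groups after aggregation, WHERE filters rows before.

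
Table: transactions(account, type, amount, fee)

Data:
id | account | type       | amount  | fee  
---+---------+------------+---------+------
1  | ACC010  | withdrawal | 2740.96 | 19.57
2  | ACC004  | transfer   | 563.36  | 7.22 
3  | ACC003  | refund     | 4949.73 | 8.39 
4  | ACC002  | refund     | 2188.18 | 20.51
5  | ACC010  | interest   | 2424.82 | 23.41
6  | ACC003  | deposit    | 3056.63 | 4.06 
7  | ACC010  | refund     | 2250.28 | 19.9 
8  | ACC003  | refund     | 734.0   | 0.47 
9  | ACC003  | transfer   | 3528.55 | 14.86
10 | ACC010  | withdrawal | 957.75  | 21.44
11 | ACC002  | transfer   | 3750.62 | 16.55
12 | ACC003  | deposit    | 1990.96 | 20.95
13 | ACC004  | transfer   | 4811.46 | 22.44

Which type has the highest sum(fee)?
SELECT type, SUM(fee) as val
FROM transactions
GROUP BY type
ORDER BY val DESC
LIMIT 1

Result: transfer with sum(fee) = 61.07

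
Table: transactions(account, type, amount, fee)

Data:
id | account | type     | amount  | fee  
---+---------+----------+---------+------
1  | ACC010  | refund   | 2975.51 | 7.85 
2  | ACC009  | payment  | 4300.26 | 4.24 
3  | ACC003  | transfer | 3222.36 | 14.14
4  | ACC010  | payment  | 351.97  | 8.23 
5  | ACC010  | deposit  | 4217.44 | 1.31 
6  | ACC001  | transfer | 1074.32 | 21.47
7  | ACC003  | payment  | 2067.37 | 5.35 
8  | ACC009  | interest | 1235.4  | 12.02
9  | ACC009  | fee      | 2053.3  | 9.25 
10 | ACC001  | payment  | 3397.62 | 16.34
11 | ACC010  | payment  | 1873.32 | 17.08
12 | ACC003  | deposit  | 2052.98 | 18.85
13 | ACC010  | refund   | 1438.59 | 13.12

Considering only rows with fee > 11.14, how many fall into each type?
SELECT type, COUNT(*)
FROM transactions
WHERE fee > 11.14
GROUP BY type

Note: WHERE filters rows before grouping.

Result:
  deposit: 1
  interest: 1
  payment: 2
  refund: 1
  transfer: 2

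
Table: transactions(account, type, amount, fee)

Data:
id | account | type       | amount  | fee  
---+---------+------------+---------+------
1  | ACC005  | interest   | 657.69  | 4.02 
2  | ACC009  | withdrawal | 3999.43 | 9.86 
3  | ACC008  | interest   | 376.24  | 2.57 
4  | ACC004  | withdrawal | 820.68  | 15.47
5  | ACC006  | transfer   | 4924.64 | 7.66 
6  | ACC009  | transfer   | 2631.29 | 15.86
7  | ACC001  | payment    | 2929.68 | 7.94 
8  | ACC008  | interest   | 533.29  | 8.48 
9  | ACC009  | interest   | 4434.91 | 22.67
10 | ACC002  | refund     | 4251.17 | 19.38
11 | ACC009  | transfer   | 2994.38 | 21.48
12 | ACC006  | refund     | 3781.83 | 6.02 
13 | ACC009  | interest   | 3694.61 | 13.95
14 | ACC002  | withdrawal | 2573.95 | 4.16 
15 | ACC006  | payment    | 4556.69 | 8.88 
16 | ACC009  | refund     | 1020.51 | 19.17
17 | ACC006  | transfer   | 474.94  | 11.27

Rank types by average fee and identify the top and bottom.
SELECT type, AVG(fee)
FROM transactions
GROUP BY type
ORDER BY AVG(fee)

All groups:
  payment: 8.41
  withdrawal: 9.83
  interest: 10.34
  transfer: 14.07
  refund: 14.86

Highest: refund (14.86)
Lowest: payment (8.41)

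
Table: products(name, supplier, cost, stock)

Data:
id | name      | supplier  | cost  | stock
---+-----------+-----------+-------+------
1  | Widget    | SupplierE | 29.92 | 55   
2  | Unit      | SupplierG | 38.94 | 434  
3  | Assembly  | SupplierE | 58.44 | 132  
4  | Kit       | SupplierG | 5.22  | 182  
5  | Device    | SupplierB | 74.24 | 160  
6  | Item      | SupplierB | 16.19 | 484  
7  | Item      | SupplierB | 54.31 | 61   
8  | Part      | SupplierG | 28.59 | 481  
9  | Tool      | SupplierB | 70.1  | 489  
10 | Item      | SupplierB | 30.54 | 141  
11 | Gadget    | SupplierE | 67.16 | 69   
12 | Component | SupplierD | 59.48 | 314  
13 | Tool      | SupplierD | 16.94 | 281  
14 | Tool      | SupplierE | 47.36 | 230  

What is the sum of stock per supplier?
SELECT supplier, SUM(stock) as result
FROM products
GROUP BY supplier

Result:
  SupplierB: 1335
  SupplierD: 595
  SupplierE: 486
  SupplierG: 1097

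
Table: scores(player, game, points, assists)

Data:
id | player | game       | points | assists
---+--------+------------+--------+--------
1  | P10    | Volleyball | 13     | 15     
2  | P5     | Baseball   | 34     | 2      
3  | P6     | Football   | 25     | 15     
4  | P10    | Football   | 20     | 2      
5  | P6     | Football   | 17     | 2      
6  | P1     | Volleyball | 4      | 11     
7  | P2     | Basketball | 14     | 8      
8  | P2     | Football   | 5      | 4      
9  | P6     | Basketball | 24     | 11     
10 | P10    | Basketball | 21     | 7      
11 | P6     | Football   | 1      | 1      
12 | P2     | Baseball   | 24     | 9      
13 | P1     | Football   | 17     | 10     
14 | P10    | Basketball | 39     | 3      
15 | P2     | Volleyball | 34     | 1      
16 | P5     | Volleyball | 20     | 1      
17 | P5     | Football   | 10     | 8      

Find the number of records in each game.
SELECT game, COUNT(*) as count
FROM scores
GROUP BY game

Result:
  Baseball: 2
  Basketball: 4
  Football: 7
  Volleyball: 4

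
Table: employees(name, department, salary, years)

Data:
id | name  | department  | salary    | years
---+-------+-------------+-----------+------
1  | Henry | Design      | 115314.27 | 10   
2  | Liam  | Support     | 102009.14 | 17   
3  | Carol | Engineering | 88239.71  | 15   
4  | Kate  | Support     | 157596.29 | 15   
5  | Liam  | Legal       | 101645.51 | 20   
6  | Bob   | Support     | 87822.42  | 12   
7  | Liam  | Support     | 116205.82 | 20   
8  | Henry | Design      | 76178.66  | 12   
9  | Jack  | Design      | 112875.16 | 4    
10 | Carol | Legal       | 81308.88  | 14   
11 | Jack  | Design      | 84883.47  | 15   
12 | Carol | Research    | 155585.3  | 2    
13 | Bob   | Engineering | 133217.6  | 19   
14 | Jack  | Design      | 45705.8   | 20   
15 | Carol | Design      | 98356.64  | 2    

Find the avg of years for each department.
SELECT department, AVG(years) as result
FROM employees
GROUP BY department

Result:
  Design: 10.50
  Engineering: 17.00
  Legal: 17.00
  Research: 2.00
  Support: 16.00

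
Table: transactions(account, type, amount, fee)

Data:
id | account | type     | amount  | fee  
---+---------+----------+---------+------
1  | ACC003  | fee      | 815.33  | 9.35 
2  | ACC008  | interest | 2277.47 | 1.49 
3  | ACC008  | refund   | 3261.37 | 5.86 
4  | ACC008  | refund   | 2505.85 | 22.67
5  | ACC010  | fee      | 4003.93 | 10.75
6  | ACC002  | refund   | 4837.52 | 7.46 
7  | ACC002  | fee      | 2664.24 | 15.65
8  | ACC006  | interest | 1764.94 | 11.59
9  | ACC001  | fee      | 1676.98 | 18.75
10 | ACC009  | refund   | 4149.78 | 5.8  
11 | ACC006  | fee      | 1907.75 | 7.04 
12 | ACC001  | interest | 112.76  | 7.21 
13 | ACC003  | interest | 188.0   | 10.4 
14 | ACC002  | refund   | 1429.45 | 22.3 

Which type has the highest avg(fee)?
SELECT type, AVG(fee) as val
FROM transactions
GROUP BY type
ORDER BY val DESC
LIMIT 1

Result: refund with avg(fee) = 12.82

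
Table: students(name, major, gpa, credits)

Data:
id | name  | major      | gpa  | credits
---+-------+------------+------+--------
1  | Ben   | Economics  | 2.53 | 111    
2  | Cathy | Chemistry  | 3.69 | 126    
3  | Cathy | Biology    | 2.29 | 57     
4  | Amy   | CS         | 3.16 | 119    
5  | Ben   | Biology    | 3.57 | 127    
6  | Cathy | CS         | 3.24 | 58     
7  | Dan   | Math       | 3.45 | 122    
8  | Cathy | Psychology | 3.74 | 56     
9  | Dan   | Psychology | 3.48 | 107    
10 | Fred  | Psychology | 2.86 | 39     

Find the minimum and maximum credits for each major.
SELECT major, MIN(credits), MAX(credits)
FROM students
GROUP BY major

Result:
  Biology: min=57, max=127
  CS: min=58, max=119
  Chemistry: min=126, max=126
  Economics: min=111, max=111
  Math: min=122, max=122
  Psychology: min=39, max=107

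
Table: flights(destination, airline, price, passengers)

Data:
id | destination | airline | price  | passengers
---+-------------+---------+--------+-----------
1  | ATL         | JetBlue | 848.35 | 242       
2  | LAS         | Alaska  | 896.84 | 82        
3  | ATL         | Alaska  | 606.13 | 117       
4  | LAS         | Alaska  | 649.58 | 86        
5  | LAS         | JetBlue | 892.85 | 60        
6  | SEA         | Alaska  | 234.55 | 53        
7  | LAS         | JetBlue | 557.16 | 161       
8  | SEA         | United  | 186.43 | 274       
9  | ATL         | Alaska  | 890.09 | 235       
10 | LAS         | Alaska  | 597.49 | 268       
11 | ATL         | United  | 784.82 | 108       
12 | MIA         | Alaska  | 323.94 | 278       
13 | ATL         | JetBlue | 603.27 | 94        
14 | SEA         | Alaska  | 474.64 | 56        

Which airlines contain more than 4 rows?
SELECT airline, COUNT(*) as cnt
FROM flights
GROUP BY airline
HAVING COUNT(*) > 4

Result:
  Alaska: 8

Note: HAVING filters groups after aggregation, WHERE filters rows before.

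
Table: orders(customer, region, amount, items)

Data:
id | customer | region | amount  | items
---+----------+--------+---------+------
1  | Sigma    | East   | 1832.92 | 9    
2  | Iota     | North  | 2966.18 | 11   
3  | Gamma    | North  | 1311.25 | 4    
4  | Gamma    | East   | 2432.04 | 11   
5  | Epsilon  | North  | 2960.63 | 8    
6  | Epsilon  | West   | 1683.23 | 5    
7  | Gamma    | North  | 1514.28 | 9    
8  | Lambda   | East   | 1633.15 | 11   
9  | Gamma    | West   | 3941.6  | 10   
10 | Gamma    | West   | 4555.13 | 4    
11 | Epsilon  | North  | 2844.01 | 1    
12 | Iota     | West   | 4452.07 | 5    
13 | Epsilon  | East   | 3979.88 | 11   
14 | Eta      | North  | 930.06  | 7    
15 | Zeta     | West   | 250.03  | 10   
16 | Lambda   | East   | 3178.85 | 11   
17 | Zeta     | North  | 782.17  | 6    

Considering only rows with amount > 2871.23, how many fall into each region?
SELECT region, COUNT(*)
FROM orders
WHERE amount > 2871.23
GROUP BY region

Note: WHERE filters rows before grouping.

Result:
  East: 2
  North: 2
  West: 3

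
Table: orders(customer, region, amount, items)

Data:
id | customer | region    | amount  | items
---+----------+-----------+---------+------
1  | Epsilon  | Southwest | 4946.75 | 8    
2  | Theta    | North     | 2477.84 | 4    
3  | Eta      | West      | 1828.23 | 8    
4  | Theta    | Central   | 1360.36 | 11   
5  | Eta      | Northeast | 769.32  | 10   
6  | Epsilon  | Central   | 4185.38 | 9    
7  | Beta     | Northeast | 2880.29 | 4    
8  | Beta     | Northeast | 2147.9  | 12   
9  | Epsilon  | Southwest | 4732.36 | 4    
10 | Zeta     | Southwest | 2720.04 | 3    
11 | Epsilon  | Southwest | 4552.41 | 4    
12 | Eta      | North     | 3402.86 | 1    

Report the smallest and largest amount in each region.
SELECT region, MIN(amount), MAX(amount)
FROM orders
GROUP BY region

Result:
  Central: min=1360.36, max=4185.38
  North: min=2477.84, max=3402.86
  Northeast: min=769.32, max=2880.29
  Southwest: min=2720.04, max=4946.75
  West: min=1828.23, max=1828.23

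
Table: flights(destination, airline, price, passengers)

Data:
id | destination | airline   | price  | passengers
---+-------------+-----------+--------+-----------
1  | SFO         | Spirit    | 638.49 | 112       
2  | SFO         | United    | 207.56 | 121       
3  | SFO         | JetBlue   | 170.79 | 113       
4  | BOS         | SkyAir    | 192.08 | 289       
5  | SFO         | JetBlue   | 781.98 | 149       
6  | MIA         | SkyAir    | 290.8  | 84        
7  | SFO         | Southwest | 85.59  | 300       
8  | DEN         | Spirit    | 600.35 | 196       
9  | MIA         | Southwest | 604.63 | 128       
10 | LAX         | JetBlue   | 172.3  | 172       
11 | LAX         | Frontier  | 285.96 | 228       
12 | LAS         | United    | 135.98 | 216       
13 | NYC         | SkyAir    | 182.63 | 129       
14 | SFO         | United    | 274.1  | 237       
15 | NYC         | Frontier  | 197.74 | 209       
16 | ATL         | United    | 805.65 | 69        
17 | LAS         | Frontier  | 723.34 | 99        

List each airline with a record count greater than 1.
SELECT airline, COUNT(*) as cnt
FROM flights
GROUP BY airline
HAVING COUNT(*) > 1

Result:
  Frontier: 3
  JetBlue: 3
  SkyAir: 3
  Southwest: 2
  Spirit: 2
  United: 4

Note: HAVING filters groups after aggregation, WHERE filters rows before.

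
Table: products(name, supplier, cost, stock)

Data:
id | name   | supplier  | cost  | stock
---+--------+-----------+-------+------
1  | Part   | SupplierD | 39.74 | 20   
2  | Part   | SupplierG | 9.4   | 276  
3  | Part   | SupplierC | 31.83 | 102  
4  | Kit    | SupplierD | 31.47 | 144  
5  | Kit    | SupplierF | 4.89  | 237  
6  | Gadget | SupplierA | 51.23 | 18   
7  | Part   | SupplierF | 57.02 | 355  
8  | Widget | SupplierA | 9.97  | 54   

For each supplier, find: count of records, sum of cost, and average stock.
SELECT supplier,
       COUNT(*) as cnt,
       SUM(cost) as total_cost,
       AVG(stock) as avg_stock
FROM products
GROUP BY supplier

Result:
  SupplierA: 2 records, 61.20 total cost, 36.00 avg stock
  SupplierC: 1 records, 31.83 total cost, 102.00 avg stock
  SupplierD: 2 records, 71.21 total cost, 82.00 avg stock
  SupplierF: 2 records, 61.91 total cost, 296.00 avg stock
  SupplierG: 1 records, 9.40 total cost, 276.00 avg stock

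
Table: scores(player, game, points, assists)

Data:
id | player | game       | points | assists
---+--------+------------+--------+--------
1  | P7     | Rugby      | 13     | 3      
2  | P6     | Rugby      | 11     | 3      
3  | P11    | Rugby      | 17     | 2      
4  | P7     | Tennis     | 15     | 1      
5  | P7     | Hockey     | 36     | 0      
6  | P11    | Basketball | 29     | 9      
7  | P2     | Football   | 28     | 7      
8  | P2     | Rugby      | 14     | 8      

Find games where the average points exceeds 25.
SELECT game, AVG(points)
FROM scores
GROUP BY game
HAVING AVG(points) > 25

Result:
  Basketball: avg=29.00
  Football: avg=28.00
  Hockey: avg=36.00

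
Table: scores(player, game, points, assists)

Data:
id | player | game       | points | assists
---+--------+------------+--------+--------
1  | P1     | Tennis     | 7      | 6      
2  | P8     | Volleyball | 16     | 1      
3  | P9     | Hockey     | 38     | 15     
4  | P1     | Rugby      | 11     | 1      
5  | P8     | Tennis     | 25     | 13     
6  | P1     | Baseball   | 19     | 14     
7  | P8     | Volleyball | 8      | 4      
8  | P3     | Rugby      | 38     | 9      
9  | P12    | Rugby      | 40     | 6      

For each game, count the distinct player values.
SELECT game, COUNT(DISTINCT player)
FROM scores
GROUP BY game

Result:
  Baseball: 1 distinct
  Hockey: 1 distinct
  Rugby: 3 distinct
  Tennis: 2 distinct
  Volleyball: 1 distinct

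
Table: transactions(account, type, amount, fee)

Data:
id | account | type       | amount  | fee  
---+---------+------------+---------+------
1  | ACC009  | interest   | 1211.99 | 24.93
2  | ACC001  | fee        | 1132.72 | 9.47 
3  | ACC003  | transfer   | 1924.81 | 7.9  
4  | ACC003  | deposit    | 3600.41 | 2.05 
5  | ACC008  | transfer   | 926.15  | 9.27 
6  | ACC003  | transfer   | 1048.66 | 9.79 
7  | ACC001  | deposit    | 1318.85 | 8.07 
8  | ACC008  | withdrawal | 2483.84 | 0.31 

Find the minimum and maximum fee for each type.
SELECT type, MIN(fee), MAX(fee)
FROM transactions
GROUP BY type

Result:
  deposit: min=2.05, max=8.07
  fee: min=9.47, max=9.47
  interest: min=24.93, max=24.93
  transfer: min=7.90, max=9.79
  withdrawal: min=0.31, max=0.31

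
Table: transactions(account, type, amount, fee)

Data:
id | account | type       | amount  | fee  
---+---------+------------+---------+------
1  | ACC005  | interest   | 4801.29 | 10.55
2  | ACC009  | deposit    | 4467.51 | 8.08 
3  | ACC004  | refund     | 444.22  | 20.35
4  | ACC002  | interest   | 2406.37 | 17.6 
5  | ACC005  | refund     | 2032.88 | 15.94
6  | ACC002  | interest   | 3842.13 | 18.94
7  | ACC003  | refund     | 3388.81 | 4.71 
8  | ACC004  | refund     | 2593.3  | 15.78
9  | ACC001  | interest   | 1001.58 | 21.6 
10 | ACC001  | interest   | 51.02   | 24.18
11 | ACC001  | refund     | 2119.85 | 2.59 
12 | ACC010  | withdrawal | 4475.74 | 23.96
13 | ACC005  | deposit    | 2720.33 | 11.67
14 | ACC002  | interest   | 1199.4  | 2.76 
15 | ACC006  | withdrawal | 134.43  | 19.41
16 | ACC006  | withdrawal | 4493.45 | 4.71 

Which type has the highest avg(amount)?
SELECT type, AVG(amount) as val
FROM transactions
GROUP BY type
ORDER BY val DESC
LIMIT 1

Result: deposit with avg(amount) = 3593.92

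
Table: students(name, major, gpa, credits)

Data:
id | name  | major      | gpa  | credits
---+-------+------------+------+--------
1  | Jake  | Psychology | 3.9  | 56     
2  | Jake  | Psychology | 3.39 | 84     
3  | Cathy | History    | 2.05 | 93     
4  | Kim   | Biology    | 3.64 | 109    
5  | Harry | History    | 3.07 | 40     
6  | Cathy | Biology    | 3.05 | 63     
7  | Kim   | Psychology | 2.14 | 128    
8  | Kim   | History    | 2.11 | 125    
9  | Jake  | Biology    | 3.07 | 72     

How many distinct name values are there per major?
SELECT major, COUNT(DISTINCT name)
FROM students
GROUP BY major

Result:
  Biology: 3 distinct
  History: 3 distinct
  Psychology: 2 distinct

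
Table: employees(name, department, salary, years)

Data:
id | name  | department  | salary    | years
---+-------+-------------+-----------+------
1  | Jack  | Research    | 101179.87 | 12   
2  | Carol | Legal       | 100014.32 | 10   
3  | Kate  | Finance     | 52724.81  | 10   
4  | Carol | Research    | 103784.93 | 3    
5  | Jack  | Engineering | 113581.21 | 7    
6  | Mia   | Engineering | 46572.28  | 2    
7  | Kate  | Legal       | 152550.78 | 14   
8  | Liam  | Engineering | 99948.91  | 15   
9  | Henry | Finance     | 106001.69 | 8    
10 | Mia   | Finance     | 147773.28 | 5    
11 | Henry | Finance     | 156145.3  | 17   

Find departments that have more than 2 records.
SELECT department, COUNT(*) as cnt
FROM employees
GROUP BY department
HAVING COUNT(*) > 2

Result:
  Engineering: 3
  Finance: 4

Note: HAVING filters groups after aggregation, WHERE filters rows before.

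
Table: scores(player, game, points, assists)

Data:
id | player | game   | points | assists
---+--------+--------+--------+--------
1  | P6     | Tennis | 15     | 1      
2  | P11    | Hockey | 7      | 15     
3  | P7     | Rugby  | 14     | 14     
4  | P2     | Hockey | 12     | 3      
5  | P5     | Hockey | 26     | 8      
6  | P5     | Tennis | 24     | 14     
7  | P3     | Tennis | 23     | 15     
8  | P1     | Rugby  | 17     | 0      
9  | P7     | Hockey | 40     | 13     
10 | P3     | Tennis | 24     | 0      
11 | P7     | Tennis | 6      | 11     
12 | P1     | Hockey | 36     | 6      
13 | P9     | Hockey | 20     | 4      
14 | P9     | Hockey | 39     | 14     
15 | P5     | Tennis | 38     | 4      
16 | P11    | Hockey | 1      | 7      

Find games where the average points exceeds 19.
SELECT game, AVG(points)
FROM scores
GROUP BY game
HAVING AVG(points) > 19

Result:
  Hockey: avg=22.63
  Tennis: avg=21.67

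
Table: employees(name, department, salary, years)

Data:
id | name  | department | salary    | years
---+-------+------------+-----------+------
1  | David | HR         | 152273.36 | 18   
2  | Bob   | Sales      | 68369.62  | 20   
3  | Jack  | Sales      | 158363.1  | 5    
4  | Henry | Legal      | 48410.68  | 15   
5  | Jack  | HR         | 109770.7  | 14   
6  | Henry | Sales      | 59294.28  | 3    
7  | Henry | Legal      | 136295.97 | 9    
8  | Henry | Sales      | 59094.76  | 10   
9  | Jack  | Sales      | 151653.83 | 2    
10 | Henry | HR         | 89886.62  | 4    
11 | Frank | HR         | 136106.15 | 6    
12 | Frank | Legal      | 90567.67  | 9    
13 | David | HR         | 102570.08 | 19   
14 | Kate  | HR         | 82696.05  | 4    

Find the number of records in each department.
SELECT department, COUNT(*) as count
FROM employees
GROUP BY department

Result:
  HR: 6
  Legal: 3
  Sales: 5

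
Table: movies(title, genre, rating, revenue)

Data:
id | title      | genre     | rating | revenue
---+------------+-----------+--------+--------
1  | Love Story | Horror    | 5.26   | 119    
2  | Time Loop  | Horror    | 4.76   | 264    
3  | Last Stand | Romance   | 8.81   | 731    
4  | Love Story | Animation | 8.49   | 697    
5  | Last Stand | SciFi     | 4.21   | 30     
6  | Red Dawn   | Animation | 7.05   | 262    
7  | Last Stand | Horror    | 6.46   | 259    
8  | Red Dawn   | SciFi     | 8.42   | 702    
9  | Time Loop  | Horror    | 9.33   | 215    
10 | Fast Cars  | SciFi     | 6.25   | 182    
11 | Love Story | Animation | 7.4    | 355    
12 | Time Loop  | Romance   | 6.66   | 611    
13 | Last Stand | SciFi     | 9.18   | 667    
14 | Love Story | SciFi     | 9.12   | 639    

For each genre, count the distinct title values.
SELECT genre, COUNT(DISTINCT title)
FROM movies
GROUP BY genre

Result:
  Animation: 2 distinct
  Horror: 3 distinct
  Romance: 2 distinct
  SciFi: 4 distinct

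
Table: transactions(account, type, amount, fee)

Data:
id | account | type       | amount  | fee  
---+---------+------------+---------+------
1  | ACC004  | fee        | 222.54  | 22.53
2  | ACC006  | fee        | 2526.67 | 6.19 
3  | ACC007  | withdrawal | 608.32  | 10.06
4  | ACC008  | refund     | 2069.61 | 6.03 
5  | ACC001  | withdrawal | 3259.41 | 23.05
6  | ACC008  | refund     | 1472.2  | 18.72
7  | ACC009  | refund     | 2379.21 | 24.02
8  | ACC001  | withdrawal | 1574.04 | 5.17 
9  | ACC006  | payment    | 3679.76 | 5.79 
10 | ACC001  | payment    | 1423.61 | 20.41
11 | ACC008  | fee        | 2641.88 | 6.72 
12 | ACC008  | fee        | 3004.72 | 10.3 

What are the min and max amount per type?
SELECT type, MIN(amount), MAX(amount)
FROM transactions
GROUP BY type

Result:
  fee: min=222.54, max=3004.72
  payment: min=1423.61, max=3679.76
  refund: min=1472.20, max=2379.21
  withdrawal: min=608.32, max=3259.41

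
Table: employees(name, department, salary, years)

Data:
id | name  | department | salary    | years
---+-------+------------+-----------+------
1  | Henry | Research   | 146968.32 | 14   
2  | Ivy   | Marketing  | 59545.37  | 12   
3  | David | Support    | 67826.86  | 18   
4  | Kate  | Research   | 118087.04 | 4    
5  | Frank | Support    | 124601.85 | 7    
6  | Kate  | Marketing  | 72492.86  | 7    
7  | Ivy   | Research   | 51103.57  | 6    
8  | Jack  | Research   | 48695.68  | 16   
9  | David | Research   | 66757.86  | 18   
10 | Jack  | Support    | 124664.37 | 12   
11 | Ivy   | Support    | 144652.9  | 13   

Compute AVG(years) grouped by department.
SELECT department, AVG(years) as result
FROM employees
GROUP BY department

Result:
  Marketing: 9.50
  Research: 11.60
  Support: 12.50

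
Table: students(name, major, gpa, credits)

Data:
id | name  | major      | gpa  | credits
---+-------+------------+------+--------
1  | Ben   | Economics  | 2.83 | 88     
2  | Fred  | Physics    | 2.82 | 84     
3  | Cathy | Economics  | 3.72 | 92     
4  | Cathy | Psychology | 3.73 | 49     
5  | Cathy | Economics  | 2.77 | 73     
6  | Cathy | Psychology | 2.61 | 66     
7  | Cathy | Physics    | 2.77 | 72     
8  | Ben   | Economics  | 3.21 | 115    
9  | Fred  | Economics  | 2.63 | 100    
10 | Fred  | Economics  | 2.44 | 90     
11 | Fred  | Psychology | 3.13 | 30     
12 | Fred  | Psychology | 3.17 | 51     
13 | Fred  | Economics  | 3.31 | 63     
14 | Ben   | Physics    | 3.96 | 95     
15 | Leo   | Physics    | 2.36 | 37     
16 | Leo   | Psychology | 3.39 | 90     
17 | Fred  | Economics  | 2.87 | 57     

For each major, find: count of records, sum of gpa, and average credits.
SELECT major,
       COUNT(*) as cnt,
       SUM(gpa) as total_gpa,
       AVG(credits) as avg_credits
FROM students
GROUP BY major

Result:
  Economics: 8 records, 23.78 total gpa, 84.75 avg credits
  Physics: 4 records, 11.91 total gpa, 72.00 avg credits
  Psychology: 5 records, 16.03 total gpa, 57.20 avg credits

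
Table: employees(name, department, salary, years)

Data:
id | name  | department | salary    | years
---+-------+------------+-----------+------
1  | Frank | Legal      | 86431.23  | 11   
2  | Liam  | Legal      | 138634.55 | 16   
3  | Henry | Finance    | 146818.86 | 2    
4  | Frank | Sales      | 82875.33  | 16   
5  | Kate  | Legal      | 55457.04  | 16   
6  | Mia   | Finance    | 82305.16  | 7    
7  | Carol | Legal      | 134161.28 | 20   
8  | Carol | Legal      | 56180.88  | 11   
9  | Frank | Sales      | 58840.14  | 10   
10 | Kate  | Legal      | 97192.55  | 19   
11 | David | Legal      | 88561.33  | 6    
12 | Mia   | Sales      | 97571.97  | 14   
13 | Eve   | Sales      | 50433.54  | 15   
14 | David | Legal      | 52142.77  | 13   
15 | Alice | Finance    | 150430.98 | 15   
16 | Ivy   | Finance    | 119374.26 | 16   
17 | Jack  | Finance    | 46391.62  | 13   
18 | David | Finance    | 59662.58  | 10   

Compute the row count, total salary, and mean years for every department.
SELECT department,
       COUNT(*) as cnt,
       SUM(salary) as total_salary,
       AVG(years) as avg_years
FROM employees
GROUP BY department

Result:
  Finance: 6 records, 604983.46 total salary, 10.50 avg years
  Legal: 8 records, 708761.63 total salary, 14.00 avg years
  Sales: 4 records, 289720.98 total salary, 13.75 avg years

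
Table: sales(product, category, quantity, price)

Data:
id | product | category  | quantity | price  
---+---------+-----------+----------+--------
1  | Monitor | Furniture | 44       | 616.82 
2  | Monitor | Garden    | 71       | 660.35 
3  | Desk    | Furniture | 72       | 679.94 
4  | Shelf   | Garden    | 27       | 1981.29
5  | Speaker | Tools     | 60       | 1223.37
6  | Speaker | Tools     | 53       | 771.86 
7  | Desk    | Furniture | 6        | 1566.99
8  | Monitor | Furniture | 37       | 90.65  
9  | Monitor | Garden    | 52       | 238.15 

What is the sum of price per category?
SELECT category, SUM(price) as result
FROM sales
GROUP BY category

Result:
  Furniture: 2954.40
  Garden: 2879.79
  Tools: 1995.23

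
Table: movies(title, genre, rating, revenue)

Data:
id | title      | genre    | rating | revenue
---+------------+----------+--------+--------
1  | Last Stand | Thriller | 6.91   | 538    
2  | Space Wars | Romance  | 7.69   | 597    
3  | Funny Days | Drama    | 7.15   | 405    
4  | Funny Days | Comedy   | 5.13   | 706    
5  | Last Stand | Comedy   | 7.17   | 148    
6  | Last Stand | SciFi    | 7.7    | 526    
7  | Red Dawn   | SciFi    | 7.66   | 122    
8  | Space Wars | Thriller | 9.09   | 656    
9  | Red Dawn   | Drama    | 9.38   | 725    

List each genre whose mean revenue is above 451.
SELECT genre, AVG(revenue)
FROM movies
GROUP BY genre
HAVING AVG(revenue) > 451

Result:
  Drama: avg=565.00
  Romance: avg=597.00
  Thriller: avg=597.00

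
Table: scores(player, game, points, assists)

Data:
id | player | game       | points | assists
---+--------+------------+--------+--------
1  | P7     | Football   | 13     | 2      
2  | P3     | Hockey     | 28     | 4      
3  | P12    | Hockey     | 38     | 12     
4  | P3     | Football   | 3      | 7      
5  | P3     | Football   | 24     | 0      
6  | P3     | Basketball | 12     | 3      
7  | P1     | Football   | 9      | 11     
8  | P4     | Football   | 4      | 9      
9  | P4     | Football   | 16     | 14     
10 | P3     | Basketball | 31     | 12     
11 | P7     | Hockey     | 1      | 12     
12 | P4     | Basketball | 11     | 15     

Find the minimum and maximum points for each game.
SELECT game, MIN(points), MAX(points)
FROM scores
GROUP BY game

Result:
  Basketball: min=11, max=31
  Football: min=3, max=24
  Hockey: min=1, max=38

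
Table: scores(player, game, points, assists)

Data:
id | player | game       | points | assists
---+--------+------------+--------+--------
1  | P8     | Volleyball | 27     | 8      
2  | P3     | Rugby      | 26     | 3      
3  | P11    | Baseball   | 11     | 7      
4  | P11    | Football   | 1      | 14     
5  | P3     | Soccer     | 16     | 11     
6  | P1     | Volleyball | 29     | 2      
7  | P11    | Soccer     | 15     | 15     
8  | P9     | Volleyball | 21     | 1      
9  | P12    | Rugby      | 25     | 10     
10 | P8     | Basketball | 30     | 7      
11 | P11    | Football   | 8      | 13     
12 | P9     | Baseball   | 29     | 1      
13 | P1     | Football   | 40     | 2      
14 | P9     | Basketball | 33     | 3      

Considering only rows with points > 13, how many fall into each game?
SELECT game, COUNT(*)
FROM scores
WHERE points > 13
GROUP BY game

Note: WHERE filters rows before grouping.

Result:
  Baseball: 1
  Basketball: 2
  Football: 1
  Rugby: 2
  Soccer: 2
  Volleyball: 3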